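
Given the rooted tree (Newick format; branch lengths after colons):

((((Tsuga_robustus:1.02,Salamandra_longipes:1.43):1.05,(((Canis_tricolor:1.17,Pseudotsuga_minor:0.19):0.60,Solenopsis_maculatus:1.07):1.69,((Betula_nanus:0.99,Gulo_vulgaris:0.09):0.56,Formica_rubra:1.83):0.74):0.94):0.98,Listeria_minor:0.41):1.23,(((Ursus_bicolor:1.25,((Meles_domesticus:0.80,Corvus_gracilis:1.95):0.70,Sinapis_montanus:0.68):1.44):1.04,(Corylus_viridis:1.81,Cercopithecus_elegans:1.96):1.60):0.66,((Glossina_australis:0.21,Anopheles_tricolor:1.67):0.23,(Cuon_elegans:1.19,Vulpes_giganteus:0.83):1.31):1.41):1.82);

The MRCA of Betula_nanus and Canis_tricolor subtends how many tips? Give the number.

The MRCA of Betula_nanus and Canis_tricolor is the node subtending (((Canis_tricolor,Pseudotsuga_minor),Solenopsis_maculatus),((Betula_nanus,Gulo_vulgaris),Formica_rubra)).
That clade contains 6 terminal taxa: Betula_nanus, Canis_tricolor, Formica_rubra, Gulo_vulgaris, Pseudotsuga_minor, Solenopsis_maculatus.

6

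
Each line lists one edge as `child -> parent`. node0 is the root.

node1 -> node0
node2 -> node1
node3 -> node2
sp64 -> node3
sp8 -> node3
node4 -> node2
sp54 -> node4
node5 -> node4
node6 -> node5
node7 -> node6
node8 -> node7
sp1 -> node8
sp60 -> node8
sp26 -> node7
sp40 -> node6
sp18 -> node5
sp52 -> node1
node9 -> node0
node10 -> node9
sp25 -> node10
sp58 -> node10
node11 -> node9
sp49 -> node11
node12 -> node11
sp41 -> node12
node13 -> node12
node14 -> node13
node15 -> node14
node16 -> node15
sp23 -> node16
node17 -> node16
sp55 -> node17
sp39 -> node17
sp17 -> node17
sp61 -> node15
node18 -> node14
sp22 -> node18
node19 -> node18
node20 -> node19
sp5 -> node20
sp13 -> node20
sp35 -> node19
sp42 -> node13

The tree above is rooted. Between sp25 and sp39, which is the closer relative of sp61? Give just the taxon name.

The MRCA of sp61 and sp39 subtends ((sp23,(sp55,sp39,sp17)),sp61) (5 taxa).
The MRCA of sp61 and sp25 subtends ((sp25,sp58),(sp49,(sp41,((((sp23,(sp55,sp39,sp17)),sp61),(sp22,((sp5,sp13),sp35))),sp42)))) (14 taxa).
The first is nested inside the second, so sp61 shares a more recent common ancestor with sp39.

sp39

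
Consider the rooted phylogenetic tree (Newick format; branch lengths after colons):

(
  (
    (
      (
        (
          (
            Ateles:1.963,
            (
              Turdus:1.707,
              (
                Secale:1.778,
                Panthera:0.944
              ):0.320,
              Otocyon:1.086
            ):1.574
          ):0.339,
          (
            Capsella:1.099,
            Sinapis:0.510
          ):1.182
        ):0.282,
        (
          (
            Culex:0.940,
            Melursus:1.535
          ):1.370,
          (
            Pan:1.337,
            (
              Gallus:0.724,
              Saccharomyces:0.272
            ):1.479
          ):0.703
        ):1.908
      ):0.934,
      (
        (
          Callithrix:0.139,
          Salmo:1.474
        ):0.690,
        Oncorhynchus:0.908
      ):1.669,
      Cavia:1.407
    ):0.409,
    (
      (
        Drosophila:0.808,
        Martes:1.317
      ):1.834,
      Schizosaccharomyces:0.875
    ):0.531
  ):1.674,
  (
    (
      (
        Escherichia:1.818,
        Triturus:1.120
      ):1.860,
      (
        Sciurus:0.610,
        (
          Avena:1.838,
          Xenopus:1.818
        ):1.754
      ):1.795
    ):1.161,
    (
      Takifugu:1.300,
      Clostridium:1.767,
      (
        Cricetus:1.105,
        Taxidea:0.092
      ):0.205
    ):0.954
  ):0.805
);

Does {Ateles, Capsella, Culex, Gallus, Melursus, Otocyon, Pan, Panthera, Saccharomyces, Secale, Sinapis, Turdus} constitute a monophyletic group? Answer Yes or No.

Yes

The most recent common ancestor of these taxa subtends (((Ateles,(Turdus,(Secale,Panthera),Otocyon)),(Capsella,Sinapis)),((Culex,Melursus),(Pan,(Gallus,Saccharomyces)))).
That clade has exactly 12 tips — every listed taxon and nothing else — so the group is monophyletic.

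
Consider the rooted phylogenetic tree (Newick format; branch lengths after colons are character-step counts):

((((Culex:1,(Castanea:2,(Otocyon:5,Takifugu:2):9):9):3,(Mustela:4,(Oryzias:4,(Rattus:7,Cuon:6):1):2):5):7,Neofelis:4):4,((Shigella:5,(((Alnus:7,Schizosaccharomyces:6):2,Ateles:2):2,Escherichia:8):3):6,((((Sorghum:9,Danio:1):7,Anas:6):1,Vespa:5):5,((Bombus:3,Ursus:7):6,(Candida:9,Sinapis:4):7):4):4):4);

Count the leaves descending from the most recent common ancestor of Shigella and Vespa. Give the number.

13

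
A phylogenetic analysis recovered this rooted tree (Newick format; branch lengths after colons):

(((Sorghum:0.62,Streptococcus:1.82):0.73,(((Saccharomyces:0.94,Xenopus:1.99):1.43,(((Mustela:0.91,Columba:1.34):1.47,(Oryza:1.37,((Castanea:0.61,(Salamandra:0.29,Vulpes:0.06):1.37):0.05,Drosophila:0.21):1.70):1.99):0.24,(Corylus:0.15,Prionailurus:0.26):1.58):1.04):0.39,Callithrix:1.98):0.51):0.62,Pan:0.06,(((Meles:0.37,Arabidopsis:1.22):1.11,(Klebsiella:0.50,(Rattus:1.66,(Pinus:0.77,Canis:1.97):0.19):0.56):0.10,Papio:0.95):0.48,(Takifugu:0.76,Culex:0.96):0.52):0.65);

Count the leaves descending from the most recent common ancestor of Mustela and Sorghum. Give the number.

The MRCA of Mustela and Sorghum is the node subtending ((Sorghum,Streptococcus),(((Saccharomyces,Xenopus),(((Mustela,Columba),(Oryza,((Castanea,(Salamandra,Vulpes)),Drosophila))),(Corylus,Prionailurus))),Callithrix)).
That clade contains 14 terminal taxa: Callithrix, Castanea, Columba, Corylus, Drosophila, Mustela, Oryza, Prionailurus, Saccharomyces, Salamandra, Sorghum, Streptococcus, Vulpes, Xenopus.

14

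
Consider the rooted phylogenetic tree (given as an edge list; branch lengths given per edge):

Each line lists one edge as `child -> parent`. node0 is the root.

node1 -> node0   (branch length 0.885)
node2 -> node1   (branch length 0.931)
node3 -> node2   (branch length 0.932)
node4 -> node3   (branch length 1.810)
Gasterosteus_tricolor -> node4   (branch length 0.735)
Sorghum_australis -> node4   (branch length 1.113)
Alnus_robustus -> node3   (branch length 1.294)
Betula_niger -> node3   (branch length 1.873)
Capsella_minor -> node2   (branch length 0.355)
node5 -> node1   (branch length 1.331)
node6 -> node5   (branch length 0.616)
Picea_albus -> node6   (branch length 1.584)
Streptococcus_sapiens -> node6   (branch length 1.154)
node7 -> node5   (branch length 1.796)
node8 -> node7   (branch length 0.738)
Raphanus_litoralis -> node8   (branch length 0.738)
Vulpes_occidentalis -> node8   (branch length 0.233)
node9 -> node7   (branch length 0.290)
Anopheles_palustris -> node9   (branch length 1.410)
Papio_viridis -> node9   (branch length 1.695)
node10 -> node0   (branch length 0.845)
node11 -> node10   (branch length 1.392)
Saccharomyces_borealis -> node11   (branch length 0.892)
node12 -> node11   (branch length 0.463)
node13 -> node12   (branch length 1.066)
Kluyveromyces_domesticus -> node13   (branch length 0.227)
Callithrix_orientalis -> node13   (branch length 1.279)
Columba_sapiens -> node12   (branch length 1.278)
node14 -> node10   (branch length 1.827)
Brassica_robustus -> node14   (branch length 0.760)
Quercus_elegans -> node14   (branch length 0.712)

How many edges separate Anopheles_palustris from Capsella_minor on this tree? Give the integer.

6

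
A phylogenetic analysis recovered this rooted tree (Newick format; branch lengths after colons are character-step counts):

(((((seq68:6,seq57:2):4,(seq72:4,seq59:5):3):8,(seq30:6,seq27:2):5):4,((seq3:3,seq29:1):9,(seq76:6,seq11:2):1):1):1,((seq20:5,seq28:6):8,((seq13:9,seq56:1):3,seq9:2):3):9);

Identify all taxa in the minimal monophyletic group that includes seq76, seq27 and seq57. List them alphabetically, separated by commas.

Tracing seq76: it sits inside (seq76,seq11).
Tracing seq27: it sits inside (seq30,seq27).
Tracing seq57: it sits inside (seq68,seq57).
The smallest clade enclosing all 3 is ((((seq68,seq57),(seq72,seq59)),(seq30,seq27)),((seq3,seq29),(seq76,seq11))); the answer is its 10 terminal taxa in alphabetical order.

seq11, seq27, seq29, seq3, seq30, seq57, seq59, seq68, seq72, seq76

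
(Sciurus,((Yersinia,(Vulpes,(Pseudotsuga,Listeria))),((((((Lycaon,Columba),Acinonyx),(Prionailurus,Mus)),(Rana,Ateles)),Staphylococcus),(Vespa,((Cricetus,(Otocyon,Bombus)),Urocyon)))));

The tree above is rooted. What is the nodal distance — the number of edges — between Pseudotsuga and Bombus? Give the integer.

10

The MRCA of Pseudotsuga and Bombus is the node subtending ((Yersinia,(Vulpes,(Pseudotsuga,Listeria))),((((((Lycaon,Columba),Acinonyx),(Prionailurus,Mus)),(Rana,Ateles)),Staphylococcus),(Vespa,((Cricetus,(Otocyon,Bombus)),Urocyon)))).
From Pseudotsuga up to that node: 4 branches. From Bombus up to the same node: 6 branches. Total: 4 + 6 = 10.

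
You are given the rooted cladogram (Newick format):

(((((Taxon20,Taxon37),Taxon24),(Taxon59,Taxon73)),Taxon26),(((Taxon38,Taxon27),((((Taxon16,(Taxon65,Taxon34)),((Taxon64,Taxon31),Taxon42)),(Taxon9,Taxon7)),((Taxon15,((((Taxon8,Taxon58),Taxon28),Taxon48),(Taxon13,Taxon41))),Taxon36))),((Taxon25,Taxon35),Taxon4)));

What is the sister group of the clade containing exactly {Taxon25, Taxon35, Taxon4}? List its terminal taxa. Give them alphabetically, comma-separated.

Taxon13, Taxon15, Taxon16, Taxon27, Taxon28, Taxon31, Taxon34, Taxon36, Taxon38, Taxon41, Taxon42, Taxon48, Taxon58, Taxon64, Taxon65, Taxon7, Taxon8, Taxon9

The clade containing exactly {Taxon25, Taxon35, Taxon4} attaches to the tree at the node subtending (((Taxon38,Taxon27),((((Taxon16,(Taxon65,Taxon34)),((Taxon64,Taxon31),Taxon42)),(Taxon9,Taxon7)),((Taxon15,((((Taxon8,Taxon58),Taxon28),Taxon48),(Taxon13,Taxon41))),Taxon36))),((Taxon25,Taxon35),Taxon4)).
The other lineage descending from that same node — the sister group — is ((Taxon38,Taxon27),((((Taxon16,(Taxon65,Taxon34)),((Taxon64,Taxon31),Taxon42)),(Taxon9,Taxon7)),((Taxon15,((((Taxon8,Taxon58),Taxon28),Taxon48),(Taxon13,Taxon41))),Taxon36))); its 18 tips in alphabetical order are the answer.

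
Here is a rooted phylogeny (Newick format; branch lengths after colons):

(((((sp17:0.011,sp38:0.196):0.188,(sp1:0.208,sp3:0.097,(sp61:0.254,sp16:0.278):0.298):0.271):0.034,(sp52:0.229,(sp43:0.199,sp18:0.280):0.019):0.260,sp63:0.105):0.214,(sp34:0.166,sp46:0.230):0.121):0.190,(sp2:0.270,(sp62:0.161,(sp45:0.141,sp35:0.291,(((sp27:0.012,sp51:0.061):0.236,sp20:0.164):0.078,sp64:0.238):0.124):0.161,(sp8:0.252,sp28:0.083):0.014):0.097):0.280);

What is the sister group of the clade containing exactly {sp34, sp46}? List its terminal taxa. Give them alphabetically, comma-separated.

The clade containing exactly {sp34, sp46} attaches to the tree at the node subtending ((((sp17,sp38),(sp1,sp3,(sp61,sp16))),(sp52,(sp43,sp18)),sp63),(sp34,sp46)).
The other lineage descending from that same node — the sister group — is (((sp17,sp38),(sp1,sp3,(sp61,sp16))),(sp52,(sp43,sp18)),sp63); its 10 tips in alphabetical order are the answer.

sp1, sp16, sp17, sp18, sp3, sp38, sp43, sp52, sp61, sp63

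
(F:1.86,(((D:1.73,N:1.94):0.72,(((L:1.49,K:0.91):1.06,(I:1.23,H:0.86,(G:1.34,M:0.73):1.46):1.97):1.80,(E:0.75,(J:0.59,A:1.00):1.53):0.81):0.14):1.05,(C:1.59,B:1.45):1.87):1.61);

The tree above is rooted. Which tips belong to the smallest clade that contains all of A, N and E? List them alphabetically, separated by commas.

A, D, E, G, H, I, J, K, L, M, N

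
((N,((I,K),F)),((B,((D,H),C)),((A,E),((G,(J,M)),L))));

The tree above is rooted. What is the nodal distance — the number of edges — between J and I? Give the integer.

The MRCA of J and I is the root of the tree.
From J up to that node: 6 branches. From I up to the same node: 4 branches. Total: 6 + 4 = 10.

10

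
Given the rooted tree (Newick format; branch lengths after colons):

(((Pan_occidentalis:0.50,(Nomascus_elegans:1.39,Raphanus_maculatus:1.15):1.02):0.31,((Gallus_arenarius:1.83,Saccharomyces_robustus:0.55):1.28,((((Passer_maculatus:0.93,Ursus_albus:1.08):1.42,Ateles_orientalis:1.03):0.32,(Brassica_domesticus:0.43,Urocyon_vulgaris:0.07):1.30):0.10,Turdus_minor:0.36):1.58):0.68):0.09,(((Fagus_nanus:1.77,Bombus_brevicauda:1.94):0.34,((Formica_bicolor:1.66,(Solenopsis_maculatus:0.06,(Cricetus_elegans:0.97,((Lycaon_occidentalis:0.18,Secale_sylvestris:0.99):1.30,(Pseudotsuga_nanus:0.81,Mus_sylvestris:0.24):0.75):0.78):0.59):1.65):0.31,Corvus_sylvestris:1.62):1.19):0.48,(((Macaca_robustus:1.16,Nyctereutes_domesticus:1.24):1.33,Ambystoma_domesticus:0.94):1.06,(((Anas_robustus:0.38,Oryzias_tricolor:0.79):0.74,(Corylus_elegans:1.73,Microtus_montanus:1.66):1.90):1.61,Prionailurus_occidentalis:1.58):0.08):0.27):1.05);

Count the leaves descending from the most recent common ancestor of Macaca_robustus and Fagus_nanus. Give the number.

18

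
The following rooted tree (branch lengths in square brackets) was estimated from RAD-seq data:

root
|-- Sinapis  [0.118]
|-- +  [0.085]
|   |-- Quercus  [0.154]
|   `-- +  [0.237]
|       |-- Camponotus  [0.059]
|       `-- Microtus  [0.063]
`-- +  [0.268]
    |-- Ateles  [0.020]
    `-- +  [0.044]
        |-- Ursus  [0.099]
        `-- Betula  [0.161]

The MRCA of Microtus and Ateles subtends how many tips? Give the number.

The MRCA of Microtus and Ateles is the root, so the clade is the entire tree.
That clade contains 7 terminal taxa: Ateles, Betula, Camponotus, Microtus, Quercus, Sinapis, Ursus.

7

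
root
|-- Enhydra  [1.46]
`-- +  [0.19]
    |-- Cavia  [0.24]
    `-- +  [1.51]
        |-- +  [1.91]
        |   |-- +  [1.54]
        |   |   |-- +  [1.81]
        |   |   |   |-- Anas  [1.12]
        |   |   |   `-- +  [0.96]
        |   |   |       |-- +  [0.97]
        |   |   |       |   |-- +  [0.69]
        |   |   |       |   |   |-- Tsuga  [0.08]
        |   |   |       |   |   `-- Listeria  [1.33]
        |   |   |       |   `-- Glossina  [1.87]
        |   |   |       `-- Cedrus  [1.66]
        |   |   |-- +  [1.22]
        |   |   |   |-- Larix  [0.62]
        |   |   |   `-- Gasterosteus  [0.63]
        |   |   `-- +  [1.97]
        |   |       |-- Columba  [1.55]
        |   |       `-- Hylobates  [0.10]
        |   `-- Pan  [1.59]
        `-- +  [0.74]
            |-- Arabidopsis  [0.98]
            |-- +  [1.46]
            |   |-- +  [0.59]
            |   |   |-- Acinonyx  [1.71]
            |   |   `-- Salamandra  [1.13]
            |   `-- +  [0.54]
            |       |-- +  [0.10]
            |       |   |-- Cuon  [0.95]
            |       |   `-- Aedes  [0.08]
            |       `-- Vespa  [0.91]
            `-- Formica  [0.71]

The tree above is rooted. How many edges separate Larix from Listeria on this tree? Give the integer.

7

The MRCA of Larix and Listeria is the node subtending ((Anas,(((Tsuga,Listeria),Glossina),Cedrus)),(Larix,Gasterosteus),(Columba,Hylobates)).
From Larix up to that node: 2 branches. From Listeria up to the same node: 5 branches. Total: 2 + 5 = 7.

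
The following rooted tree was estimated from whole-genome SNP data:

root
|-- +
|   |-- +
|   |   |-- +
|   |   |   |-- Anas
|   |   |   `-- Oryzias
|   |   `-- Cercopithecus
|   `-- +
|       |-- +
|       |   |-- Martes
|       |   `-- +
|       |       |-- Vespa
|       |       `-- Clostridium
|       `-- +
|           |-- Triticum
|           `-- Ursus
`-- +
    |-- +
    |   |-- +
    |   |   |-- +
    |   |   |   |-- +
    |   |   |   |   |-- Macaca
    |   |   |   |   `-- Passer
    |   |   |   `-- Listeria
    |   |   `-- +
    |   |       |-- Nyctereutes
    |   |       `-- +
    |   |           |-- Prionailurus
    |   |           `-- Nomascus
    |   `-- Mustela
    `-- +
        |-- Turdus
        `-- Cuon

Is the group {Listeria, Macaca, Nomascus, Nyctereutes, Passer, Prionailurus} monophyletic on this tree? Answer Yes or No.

The most recent common ancestor of these taxa subtends (((Macaca,Passer),Listeria),(Nyctereutes,(Prionailurus,Nomascus))).
That clade has exactly 6 tips — every listed taxon and nothing else — so the group is monophyletic.

Yes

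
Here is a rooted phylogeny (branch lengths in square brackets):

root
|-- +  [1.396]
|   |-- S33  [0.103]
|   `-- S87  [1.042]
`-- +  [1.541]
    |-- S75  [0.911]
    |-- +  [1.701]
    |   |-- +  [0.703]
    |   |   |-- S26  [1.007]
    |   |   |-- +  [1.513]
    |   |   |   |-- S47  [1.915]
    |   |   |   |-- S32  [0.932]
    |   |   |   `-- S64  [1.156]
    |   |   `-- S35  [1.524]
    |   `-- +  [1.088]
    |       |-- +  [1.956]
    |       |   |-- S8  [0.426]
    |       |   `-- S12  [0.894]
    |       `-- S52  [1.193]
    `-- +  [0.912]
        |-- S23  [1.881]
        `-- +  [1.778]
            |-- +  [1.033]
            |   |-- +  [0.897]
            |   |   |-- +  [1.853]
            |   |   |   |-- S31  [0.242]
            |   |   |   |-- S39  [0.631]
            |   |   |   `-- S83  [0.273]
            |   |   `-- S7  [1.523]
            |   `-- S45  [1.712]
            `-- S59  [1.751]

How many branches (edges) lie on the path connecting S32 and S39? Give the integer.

The MRCA of S32 and S39 is the node subtending (S75,((S26,(S47,S32,S64),S35),((S8,S12),S52)),(S23,((((S31,S39,S83),S7),S45),S59))).
From S32 up to that node: 4 branches. From S39 up to the same node: 6 branches. Total: 4 + 6 = 10.

10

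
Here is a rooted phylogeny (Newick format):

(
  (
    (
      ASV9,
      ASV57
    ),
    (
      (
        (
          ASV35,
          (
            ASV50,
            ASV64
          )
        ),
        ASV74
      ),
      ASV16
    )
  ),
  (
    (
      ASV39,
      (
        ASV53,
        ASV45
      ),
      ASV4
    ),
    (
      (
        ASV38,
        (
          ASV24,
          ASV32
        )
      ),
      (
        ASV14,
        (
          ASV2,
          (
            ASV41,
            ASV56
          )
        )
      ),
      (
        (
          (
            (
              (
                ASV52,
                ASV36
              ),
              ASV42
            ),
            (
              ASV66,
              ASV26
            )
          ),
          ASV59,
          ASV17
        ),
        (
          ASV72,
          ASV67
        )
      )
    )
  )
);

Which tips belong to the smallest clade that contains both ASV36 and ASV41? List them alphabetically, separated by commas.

ASV14, ASV17, ASV2, ASV24, ASV26, ASV32, ASV36, ASV38, ASV41, ASV42, ASV52, ASV56, ASV59, ASV66, ASV67, ASV72

Tracing ASV36: it sits inside (ASV52,ASV36).
Tracing ASV41: it sits inside (ASV41,ASV56).
The smallest clade enclosing both is ((ASV38,(ASV24,ASV32)),(ASV14,(ASV2,(ASV41,ASV56))),(((((ASV52,ASV36),ASV42),(ASV66,ASV26)),ASV59,ASV17),(ASV72,ASV67))); the answer is its 16 terminal taxa in alphabetical order.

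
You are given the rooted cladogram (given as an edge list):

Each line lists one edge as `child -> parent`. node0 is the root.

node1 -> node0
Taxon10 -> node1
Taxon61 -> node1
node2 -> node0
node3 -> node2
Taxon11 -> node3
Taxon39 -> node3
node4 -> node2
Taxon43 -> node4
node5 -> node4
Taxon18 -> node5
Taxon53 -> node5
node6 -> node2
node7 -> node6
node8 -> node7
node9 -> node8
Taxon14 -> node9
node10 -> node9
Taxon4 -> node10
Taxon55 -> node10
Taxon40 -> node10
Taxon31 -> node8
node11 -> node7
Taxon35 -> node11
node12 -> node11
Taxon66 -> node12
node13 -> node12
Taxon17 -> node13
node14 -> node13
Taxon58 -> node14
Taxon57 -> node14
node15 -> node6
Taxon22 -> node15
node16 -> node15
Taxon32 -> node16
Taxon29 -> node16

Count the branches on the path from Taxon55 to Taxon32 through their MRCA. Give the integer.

The MRCA of Taxon55 and Taxon32 is the node subtending ((((Taxon14,(Taxon4,Taxon55,Taxon40)),Taxon31),(Taxon35,(Taxon66,(Taxon17,(Taxon58,Taxon57))))),(Taxon22,(Taxon32,Taxon29))).
From Taxon55 up to that node: 5 branches. From Taxon32 up to the same node: 3 branches. Total: 5 + 3 = 8.

8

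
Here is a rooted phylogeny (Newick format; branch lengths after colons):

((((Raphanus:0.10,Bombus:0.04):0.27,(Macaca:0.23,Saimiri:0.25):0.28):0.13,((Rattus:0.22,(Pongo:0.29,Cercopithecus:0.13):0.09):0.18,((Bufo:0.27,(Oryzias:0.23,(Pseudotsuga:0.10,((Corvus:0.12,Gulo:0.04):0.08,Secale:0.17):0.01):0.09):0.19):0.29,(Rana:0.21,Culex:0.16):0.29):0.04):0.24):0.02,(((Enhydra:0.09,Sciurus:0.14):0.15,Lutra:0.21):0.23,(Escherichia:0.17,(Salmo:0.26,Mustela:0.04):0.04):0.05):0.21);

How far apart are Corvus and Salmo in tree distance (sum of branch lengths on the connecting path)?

The path runs Corvus → … → MRCA → … → Salmo; the MRCA is the root of the tree.
Branch lengths along that path: 0.12 + 0.08 + 0.01 + 0.09 + 0.19 + 0.29 + 0.04 + 0.24 + 0.02 + 0.21 + 0.05 + 0.04 + 0.26 = 1.64.

1.64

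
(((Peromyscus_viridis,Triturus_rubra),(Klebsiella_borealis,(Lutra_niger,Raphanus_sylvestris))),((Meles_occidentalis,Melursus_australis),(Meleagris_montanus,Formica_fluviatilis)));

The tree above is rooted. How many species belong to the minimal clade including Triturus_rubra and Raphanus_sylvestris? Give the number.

5

The MRCA of Triturus_rubra and Raphanus_sylvestris is the node subtending ((Peromyscus_viridis,Triturus_rubra),(Klebsiella_borealis,(Lutra_niger,Raphanus_sylvestris))).
That clade contains 5 terminal taxa: Klebsiella_borealis, Lutra_niger, Peromyscus_viridis, Raphanus_sylvestris, Triturus_rubra.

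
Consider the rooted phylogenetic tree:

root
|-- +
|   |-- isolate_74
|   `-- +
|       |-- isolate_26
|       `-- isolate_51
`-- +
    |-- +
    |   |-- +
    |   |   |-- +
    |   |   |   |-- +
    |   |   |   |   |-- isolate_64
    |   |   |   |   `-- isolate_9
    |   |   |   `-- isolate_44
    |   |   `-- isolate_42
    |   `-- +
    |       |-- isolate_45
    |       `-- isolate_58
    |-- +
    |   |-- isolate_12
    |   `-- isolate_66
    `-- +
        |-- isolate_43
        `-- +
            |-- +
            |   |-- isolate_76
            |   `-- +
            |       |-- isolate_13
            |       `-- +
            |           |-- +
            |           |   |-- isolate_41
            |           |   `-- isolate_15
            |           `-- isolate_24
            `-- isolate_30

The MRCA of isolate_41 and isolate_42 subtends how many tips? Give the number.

The MRCA of isolate_41 and isolate_42 is the node subtending (((((isolate_64,isolate_9),isolate_44),isolate_42),(isolate_45,isolate_58)),(isolate_12,isolate_66),(isolate_43,((isolate_76,(isolate_13,((isolate_41,isolate_15),isolate_24))),isolate_30))).
That clade contains 15 terminal taxa: isolate_12, isolate_13, isolate_15, isolate_24, isolate_30, isolate_41, isolate_42, isolate_43, isolate_44, isolate_45, isolate_58, isolate_64, isolate_66, isolate_76, isolate_9.

15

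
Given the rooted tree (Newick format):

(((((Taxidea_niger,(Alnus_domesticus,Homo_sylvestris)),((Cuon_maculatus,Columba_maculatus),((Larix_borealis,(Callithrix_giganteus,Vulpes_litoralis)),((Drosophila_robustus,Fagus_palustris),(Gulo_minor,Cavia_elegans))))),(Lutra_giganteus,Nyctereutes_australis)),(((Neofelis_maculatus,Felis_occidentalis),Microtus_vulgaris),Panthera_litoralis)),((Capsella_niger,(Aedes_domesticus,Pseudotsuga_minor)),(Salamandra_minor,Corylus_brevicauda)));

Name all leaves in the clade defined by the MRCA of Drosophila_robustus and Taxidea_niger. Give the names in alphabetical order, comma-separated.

Tracing Drosophila_robustus: it sits inside (Drosophila_robustus,Fagus_palustris).
Tracing Taxidea_niger: it sits inside (Taxidea_niger,(Alnus_domesticus,Homo_sylvestris)).
The smallest clade enclosing both is ((Taxidea_niger,(Alnus_domesticus,Homo_sylvestris)),((Cuon_maculatus,Columba_maculatus),((Larix_borealis,(Callithrix_giganteus,Vulpes_litoralis)),((Drosophila_robustus,Fagus_palustris),(Gulo_minor,Cavia_elegans))))); the answer is its 12 terminal taxa in alphabetical order.

Alnus_domesticus, Callithrix_giganteus, Cavia_elegans, Columba_maculatus, Cuon_maculatus, Drosophila_robustus, Fagus_palustris, Gulo_minor, Homo_sylvestris, Larix_borealis, Taxidea_niger, Vulpes_litoralis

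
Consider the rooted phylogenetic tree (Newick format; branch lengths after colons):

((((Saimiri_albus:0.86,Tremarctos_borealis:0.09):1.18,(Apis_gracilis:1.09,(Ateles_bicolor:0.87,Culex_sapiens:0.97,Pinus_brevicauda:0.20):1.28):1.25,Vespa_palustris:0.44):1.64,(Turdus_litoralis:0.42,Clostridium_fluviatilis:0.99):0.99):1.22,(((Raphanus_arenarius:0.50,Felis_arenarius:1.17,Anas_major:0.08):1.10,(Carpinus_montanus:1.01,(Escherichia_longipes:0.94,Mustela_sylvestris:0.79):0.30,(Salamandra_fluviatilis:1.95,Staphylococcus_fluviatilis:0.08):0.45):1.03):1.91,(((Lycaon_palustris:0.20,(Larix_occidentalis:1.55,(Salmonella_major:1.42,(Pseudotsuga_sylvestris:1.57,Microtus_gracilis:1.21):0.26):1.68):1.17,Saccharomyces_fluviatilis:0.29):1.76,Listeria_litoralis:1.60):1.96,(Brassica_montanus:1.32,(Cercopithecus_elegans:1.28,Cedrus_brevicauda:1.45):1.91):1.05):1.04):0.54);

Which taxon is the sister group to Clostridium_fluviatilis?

Turdus_litoralis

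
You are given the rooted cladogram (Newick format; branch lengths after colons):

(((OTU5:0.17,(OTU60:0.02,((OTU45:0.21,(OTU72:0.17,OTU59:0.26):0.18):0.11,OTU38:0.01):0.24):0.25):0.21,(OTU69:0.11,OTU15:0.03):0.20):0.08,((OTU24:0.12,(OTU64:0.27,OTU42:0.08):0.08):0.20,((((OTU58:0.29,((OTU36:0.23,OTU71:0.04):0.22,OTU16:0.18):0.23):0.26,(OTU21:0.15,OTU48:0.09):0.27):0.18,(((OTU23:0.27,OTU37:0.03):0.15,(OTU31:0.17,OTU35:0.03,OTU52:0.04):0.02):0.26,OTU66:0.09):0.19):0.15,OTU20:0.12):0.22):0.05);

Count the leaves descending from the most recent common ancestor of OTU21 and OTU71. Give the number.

6

The MRCA of OTU21 and OTU71 is the node subtending ((OTU58,((OTU36,OTU71),OTU16)),(OTU21,OTU48)).
That clade contains 6 terminal taxa: OTU16, OTU21, OTU36, OTU48, OTU58, OTU71.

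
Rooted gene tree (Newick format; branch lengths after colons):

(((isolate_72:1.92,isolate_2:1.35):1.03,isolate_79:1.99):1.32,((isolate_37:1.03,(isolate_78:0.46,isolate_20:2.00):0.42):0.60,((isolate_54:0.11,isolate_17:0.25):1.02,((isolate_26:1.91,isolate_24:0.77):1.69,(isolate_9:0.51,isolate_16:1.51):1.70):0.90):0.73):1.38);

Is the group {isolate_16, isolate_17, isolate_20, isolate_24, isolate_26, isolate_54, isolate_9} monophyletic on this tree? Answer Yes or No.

The MRCA of the listed taxa subtends ((isolate_37,(isolate_78,isolate_20)),((isolate_54,isolate_17),((isolate_26,isolate_24),(isolate_9,isolate_16)))).
That clade also contains isolate_37, isolate_78, which are not in the proposed group, so the group is not monophyletic.

No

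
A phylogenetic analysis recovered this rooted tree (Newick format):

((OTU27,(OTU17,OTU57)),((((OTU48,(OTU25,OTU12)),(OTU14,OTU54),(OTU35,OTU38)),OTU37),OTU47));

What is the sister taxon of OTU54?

OTU14

OTU54 attaches to the tree at the node subtending (OTU14,OTU54).
The other lineage descending from that same node — the sister group — is the single tip OTU14.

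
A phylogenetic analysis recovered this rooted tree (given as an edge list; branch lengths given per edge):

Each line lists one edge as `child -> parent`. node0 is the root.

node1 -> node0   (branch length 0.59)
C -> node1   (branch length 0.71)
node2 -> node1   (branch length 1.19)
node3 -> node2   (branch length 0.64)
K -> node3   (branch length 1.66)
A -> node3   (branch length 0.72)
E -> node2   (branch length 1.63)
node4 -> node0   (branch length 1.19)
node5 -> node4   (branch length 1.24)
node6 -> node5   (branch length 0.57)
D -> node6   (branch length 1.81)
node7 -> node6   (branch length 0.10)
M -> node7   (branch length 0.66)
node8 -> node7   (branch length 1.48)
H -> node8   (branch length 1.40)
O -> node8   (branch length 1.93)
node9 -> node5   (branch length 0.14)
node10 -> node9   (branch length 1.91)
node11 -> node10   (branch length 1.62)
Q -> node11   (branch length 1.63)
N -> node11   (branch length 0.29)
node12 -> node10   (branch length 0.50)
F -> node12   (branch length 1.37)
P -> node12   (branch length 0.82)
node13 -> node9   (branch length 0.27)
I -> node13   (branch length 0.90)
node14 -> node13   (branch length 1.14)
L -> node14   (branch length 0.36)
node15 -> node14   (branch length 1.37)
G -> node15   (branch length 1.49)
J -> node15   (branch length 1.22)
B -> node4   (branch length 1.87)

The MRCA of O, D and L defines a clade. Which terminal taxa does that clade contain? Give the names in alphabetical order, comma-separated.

D, F, G, H, I, J, L, M, N, O, P, Q

Tracing O: it sits inside (H,O).
Tracing D: it sits inside (D,(M,(H,O))).
Tracing L: it sits inside (L,(G,J)).
The smallest clade enclosing all 3 is ((D,(M,(H,O))),(((Q,N),(F,P)),(I,(L,(G,J))))); the answer is its 12 terminal taxa in alphabetical order.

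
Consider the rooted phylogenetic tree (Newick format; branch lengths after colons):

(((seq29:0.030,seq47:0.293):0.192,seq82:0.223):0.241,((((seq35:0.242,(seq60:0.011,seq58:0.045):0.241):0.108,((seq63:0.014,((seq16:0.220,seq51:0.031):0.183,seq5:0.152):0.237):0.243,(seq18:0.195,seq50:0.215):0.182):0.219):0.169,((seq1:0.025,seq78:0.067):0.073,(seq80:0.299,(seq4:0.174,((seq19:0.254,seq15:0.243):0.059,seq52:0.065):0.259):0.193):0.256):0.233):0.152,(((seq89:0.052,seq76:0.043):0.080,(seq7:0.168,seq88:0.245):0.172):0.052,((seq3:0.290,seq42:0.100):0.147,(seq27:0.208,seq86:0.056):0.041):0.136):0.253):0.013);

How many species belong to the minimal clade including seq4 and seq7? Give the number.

The MRCA of seq4 and seq7 is the node subtending ((((seq35,(seq60,seq58)),((seq63,((seq16,seq51),seq5)),(seq18,seq50))),((seq1,seq78),(seq80,(seq4,((seq19,seq15),seq52))))),(((seq89,seq76),(seq7,seq88)),((seq3,seq42),(seq27,seq86)))).
That clade contains 24 terminal taxa: seq1, seq15, seq16, seq18, seq19, seq27, seq3, seq35, seq4, seq42, seq5, seq50, seq51, seq52, seq58, seq60, seq63, seq7, seq76, seq78, seq80, seq86, seq88, seq89.

24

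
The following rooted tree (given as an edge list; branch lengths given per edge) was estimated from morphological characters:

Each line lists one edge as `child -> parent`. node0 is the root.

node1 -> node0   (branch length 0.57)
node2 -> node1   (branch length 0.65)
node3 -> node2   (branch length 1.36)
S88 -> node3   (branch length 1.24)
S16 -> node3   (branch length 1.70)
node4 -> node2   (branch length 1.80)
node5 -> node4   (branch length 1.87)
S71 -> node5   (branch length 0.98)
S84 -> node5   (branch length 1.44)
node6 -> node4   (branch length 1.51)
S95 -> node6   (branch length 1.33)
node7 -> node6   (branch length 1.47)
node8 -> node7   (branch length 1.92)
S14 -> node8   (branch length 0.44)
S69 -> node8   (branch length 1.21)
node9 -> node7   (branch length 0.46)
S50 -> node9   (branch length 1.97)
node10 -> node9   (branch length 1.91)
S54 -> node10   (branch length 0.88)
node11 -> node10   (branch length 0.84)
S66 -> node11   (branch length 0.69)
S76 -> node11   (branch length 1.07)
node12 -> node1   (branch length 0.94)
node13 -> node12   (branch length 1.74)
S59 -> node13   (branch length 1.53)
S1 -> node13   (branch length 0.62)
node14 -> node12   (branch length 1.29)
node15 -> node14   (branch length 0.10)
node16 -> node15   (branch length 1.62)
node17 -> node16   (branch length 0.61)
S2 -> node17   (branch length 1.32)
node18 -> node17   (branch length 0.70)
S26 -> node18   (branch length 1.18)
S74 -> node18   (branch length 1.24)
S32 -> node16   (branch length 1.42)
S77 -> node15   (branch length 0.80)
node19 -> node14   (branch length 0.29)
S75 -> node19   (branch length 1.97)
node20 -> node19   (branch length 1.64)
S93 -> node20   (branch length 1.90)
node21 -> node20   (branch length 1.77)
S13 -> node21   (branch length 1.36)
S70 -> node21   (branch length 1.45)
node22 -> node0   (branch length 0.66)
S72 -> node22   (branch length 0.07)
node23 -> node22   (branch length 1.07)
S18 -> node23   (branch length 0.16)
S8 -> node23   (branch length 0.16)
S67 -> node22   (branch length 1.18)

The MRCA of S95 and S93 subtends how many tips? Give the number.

22

The MRCA of S95 and S93 is the node subtending (((S88,S16),((S71,S84),(S95,((S14,S69),(S50,(S54,(S66,S76))))))),((S59,S1),((((S2,(S26,S74)),S32),S77),(S75,(S93,(S13,S70)))))).
That clade contains 22 terminal taxa: S1, S13, S14, S16, S2, S26, S32, S50, S54, S59, S66, S69, S70, S71, S74, S75, S76, S77, S84, S88, S93, S95.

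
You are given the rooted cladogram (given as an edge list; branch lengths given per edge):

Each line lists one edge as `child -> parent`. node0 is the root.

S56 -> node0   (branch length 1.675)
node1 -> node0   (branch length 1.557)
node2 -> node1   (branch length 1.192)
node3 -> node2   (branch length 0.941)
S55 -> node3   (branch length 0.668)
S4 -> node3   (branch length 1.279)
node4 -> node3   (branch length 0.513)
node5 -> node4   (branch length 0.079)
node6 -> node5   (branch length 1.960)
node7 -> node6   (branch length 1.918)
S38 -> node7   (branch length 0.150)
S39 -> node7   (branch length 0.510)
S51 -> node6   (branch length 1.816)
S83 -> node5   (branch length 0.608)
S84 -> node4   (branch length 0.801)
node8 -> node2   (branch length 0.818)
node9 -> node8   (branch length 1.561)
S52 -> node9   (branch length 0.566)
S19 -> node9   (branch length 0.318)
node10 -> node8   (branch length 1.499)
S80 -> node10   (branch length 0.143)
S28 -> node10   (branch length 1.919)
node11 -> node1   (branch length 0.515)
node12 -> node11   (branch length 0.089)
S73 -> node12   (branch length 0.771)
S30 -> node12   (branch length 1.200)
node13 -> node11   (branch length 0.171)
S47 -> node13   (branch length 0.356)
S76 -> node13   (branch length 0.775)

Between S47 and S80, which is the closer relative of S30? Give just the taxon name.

The MRCA of S30 and S47 subtends ((S73,S30),(S47,S76)) (4 taxa).
The MRCA of S30 and S80 subtends (((S55,S4,((((S38,S39),S51),S83),S84)),((S52,S19),(S80,S28))),((S73,S30),(S47,S76))) (15 taxa).
The first is nested inside the second, so S30 shares a more recent common ancestor with S47.

S47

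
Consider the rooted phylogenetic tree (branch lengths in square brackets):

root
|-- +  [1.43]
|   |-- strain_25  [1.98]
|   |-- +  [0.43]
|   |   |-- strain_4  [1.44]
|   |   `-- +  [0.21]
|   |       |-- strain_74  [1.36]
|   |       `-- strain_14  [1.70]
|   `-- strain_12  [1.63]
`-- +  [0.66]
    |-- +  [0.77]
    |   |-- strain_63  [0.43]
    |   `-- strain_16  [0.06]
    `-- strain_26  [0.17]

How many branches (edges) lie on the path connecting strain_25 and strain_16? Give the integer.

The MRCA of strain_25 and strain_16 is the root of the tree.
From strain_25 up to that node: 2 branches. From strain_16 up to the same node: 3 branches. Total: 2 + 3 = 5.

5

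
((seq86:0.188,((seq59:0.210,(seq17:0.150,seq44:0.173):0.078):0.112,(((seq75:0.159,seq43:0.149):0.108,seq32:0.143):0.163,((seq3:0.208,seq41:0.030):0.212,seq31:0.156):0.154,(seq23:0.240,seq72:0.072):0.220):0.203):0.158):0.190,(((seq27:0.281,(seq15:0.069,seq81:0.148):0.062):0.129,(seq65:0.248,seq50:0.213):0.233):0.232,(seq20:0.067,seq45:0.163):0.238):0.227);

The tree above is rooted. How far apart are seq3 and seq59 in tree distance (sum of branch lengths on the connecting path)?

1.099

The path runs seq3 → … → MRCA → … → seq59; the MRCA is the node subtending ((seq59,(seq17,seq44)),(((seq75,seq43),seq32),((seq3,seq41),seq31),(seq23,seq72))).
Branch lengths along that path: 0.208 + 0.212 + 0.154 + 0.203 + 0.112 + 0.210 = 1.099.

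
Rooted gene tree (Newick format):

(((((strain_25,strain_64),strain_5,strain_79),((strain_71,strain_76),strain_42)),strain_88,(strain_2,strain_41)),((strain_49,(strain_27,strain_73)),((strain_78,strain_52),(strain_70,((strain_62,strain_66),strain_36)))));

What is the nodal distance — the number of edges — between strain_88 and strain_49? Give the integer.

5

The MRCA of strain_88 and strain_49 is the root of the tree.
From strain_88 up to that node: 2 branches. From strain_49 up to the same node: 3 branches. Total: 2 + 3 = 5.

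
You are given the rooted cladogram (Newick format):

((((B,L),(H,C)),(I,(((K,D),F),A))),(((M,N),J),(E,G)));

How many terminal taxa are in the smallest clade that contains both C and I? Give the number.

9

The MRCA of C and I is the node subtending (((B,L),(H,C)),(I,(((K,D),F),A))).
That clade contains 9 terminal taxa: A, B, C, D, F, H, I, K, L.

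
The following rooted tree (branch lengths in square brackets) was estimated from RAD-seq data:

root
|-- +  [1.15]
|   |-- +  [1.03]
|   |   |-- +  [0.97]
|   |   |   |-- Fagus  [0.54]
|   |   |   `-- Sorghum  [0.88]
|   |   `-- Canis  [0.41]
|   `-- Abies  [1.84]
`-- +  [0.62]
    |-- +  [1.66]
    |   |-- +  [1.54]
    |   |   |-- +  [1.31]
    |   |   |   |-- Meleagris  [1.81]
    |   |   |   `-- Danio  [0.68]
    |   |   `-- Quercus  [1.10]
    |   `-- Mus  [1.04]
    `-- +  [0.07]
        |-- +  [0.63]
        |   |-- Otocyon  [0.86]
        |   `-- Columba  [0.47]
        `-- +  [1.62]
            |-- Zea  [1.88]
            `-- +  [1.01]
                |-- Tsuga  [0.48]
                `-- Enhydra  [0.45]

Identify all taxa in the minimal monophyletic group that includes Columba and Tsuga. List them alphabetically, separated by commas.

Columba, Enhydra, Otocyon, Tsuga, Zea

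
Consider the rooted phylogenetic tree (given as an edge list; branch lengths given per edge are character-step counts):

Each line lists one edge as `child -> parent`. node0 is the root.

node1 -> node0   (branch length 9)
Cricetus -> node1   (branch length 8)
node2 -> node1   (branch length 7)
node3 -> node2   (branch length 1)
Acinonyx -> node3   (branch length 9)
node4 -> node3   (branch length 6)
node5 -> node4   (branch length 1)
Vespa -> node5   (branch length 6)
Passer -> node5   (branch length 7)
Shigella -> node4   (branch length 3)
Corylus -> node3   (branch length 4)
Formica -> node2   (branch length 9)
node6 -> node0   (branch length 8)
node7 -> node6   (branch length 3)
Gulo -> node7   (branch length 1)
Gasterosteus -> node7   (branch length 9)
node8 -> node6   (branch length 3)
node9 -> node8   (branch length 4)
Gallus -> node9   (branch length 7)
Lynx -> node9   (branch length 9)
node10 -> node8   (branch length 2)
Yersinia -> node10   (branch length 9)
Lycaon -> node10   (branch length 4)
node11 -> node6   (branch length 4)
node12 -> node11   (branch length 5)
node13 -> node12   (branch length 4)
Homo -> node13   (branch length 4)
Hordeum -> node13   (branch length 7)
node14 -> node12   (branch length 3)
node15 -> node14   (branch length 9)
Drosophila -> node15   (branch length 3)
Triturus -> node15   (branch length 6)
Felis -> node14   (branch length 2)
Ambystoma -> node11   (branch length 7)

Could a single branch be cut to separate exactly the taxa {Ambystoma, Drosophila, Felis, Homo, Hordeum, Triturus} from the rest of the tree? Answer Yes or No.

Yes

The most recent common ancestor of these taxa subtends (((Homo,Hordeum),((Drosophila,Triturus),Felis)),Ambystoma).
That clade has exactly 6 tips — every listed taxon and nothing else — so the group is monophyletic.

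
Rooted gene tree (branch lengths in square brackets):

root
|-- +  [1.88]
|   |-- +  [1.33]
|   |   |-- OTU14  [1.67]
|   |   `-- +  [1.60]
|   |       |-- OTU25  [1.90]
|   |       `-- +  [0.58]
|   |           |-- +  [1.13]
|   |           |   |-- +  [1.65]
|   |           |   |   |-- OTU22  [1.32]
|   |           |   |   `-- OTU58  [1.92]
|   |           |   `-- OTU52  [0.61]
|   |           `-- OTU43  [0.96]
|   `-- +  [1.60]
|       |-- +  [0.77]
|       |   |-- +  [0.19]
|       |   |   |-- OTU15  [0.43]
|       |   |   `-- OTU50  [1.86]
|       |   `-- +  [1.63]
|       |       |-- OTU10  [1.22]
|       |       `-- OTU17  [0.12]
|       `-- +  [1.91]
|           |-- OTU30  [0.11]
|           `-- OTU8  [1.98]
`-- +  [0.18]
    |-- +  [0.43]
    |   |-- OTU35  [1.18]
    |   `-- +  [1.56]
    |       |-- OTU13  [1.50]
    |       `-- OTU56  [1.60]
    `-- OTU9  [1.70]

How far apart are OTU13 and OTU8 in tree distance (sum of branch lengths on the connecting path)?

11.04

The path runs OTU13 → … → MRCA → … → OTU8; the MRCA is the root of the tree.
Branch lengths along that path: 1.50 + 1.56 + 0.43 + 0.18 + 1.88 + 1.60 + 1.91 + 1.98 = 11.04.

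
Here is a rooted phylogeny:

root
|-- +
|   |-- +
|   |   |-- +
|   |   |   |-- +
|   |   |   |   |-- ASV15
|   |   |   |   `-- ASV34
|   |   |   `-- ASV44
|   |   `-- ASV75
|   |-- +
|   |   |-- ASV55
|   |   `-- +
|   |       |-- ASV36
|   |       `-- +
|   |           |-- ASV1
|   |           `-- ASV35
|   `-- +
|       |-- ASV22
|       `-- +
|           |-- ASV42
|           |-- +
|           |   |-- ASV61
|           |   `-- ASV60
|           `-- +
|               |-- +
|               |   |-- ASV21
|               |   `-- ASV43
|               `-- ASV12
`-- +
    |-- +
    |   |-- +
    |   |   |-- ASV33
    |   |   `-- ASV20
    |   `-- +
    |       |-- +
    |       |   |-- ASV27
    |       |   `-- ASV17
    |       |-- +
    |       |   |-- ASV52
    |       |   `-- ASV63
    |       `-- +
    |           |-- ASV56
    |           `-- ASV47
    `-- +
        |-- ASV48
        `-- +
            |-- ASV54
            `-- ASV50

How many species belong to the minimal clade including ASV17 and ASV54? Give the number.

11

The MRCA of ASV17 and ASV54 is the node subtending (((ASV33,ASV20),((ASV27,ASV17),(ASV52,ASV63),(ASV56,ASV47))),(ASV48,(ASV54,ASV50))).
That clade contains 11 terminal taxa: ASV17, ASV20, ASV27, ASV33, ASV47, ASV48, ASV50, ASV52, ASV54, ASV56, ASV63.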